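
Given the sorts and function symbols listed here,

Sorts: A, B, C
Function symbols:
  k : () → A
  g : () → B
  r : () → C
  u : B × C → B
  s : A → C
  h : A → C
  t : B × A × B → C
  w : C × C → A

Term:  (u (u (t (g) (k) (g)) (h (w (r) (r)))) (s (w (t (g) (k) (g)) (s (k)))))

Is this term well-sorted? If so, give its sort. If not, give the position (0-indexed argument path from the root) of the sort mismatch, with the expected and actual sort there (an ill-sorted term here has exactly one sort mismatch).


      (g) : B
      (k) : A
      (g) : B
    (t (g) (k) (g)) : C
        (r) : C
        (r) : C
      (w (r) (r)) : A
    (h (w (r) (r))) : C
  (u (t (g) (k) (g)) (h (w (r) (r)))) : ✗ arg 0 at [0, 0] has sort C, expected B
        (g) : B
        (k) : A
        (g) : B
      (t (g) (k) (g)) : C
        (k) : A
      (s (k)) : C
    (w (t (g) (k) (g)) (s (k))) : A
  (s (w (t (g) (k) (g)) (s (k)))) : C

ill-sorted at position [0, 0]: expected B, got C


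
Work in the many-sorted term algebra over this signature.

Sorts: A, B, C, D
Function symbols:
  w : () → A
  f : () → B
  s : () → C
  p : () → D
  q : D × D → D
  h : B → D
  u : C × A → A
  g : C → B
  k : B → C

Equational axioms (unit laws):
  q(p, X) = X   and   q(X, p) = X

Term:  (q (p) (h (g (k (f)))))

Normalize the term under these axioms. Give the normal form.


normal form = (h (g (k (f))))

1. (q (p) (h (g (k (f)))))  →  (h (g (k (f))))


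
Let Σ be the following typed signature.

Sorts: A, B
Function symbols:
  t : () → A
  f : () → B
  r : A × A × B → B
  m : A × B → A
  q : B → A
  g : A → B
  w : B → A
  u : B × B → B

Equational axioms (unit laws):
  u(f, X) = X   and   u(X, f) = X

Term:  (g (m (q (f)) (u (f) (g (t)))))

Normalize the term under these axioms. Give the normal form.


1. (g (m (q (f)) (u (f) (g (t)))))  →  (g (m (q (f)) (g (t))))

normal form = (g (m (q (f)) (g (t))))


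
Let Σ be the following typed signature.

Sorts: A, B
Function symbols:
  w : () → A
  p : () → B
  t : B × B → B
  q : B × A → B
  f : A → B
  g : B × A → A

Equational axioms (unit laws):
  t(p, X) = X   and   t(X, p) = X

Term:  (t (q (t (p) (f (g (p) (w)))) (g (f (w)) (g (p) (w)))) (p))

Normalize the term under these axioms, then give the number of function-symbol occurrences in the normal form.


size = 11

1. (t (q (t (p) (f (g (p) (w)))) (g (f (w)) (g (p) (w)))) (p))  →  (q (t (p) (f (g (p) (w)))) (g (f (w)) (g (p) (w))))
2. (q (t (p) (f (g (p) (w)))) (g (f (w)) (g (p) (w))))  →  (q (f (g (p) (w))) (g (f (w)) (g (p) (w))))
normal form: (q (f (g (p) (w))) (g (f (w)) (g (p) (w))))


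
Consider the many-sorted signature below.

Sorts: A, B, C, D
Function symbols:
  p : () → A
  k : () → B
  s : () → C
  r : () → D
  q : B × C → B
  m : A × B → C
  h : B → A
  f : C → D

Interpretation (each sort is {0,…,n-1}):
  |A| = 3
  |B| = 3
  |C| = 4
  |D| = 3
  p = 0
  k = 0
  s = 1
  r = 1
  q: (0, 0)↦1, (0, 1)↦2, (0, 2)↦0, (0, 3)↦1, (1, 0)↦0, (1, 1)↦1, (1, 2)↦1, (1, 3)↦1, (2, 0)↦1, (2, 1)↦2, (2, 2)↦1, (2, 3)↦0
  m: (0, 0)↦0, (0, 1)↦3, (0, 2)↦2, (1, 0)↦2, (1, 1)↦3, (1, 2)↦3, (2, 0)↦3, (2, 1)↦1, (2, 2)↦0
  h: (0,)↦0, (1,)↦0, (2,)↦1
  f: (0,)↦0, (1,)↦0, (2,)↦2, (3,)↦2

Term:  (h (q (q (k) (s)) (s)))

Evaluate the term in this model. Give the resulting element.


  k = 0
  s = 1
  (q (k) (s)) = q(0, 1) = 2
  s = 1
  (q (q (k) (s)) (s)) = q(2, 1) = 2
  (h (q (q (k) (s)) (s))) = h(2,) = 1

value = 1


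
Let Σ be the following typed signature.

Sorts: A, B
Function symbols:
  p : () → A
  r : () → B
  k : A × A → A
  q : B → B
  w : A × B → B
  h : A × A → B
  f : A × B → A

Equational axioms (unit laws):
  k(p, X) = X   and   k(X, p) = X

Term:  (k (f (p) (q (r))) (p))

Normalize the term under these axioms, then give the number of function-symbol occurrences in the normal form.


1. (k (f (p) (q (r))) (p))  →  (f (p) (q (r)))
normal form: (f (p) (q (r)))

size = 4


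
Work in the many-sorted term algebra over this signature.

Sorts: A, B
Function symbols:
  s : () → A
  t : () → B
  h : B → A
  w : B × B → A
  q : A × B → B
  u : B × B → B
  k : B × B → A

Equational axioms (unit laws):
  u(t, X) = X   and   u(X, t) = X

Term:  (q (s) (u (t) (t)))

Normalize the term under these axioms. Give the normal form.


normal form = (q (s) (t))

1. (q (s) (u (t) (t)))  →  (q (s) (t))


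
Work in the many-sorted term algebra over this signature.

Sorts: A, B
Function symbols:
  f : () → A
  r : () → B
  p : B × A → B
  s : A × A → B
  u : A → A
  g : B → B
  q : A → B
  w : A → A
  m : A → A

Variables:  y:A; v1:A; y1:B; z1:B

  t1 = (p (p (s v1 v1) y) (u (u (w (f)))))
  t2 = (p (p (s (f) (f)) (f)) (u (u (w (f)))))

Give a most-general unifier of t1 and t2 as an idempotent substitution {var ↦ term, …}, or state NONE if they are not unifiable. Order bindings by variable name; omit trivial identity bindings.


{v1 ↦ (f), y ↦ (f)}


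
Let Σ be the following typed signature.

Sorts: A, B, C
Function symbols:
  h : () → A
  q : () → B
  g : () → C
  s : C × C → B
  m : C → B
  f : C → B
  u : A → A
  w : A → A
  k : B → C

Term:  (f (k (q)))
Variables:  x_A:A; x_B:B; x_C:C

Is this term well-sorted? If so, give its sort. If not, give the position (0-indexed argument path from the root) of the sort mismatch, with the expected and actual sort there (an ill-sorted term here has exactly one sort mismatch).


well-sorted; sort = B

    (q) : B
  (k (q)) : C
(f (k (q))) : B


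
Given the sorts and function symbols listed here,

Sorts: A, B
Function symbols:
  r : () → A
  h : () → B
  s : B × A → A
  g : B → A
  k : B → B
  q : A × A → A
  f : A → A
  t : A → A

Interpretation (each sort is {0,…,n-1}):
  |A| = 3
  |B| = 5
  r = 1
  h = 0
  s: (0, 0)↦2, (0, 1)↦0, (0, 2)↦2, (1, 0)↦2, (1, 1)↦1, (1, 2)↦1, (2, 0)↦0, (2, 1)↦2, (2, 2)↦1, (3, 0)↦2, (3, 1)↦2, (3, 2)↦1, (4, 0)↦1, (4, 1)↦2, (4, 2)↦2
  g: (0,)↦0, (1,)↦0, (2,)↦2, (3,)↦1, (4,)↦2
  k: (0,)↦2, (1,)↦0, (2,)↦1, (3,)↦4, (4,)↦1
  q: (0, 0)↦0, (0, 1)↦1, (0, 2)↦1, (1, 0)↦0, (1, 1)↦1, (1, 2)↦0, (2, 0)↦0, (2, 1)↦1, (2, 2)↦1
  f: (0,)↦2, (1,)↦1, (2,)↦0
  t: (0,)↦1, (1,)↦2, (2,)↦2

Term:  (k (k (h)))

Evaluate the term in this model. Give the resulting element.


value = 1

  h = 0
  (k (h)) = k(0,) = 2
  (k (k (h))) = k(2,) = 1


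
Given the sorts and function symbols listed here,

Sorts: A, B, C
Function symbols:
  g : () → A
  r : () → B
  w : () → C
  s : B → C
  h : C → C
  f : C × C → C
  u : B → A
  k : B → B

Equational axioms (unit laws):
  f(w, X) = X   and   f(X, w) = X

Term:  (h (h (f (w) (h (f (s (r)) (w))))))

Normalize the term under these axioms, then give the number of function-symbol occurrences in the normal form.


size = 5

1. (h (h (f (w) (h (f (s (r)) (w))))))  →  (h (h (h (f (s (r)) (w)))))
2. (h (h (h (f (s (r)) (w)))))  →  (h (h (h (s (r)))))
normal form: (h (h (h (s (r)))))


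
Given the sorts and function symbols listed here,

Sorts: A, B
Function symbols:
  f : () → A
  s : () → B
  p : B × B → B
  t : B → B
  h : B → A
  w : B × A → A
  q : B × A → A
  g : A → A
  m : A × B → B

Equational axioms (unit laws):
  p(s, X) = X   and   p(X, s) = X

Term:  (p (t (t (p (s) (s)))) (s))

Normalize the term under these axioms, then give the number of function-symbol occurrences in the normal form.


1. (p (t (t (p (s) (s)))) (s))  →  (t (t (p (s) (s))))
2. (t (t (p (s) (s))))  →  (t (t (s)))
normal form: (t (t (s)))

size = 3


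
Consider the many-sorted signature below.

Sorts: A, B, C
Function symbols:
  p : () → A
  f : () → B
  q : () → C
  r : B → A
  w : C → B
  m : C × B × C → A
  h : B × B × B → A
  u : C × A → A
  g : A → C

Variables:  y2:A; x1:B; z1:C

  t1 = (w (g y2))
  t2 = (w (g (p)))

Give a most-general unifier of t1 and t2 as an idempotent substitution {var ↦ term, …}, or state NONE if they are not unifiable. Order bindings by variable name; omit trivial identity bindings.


{y2 ↦ (p)}


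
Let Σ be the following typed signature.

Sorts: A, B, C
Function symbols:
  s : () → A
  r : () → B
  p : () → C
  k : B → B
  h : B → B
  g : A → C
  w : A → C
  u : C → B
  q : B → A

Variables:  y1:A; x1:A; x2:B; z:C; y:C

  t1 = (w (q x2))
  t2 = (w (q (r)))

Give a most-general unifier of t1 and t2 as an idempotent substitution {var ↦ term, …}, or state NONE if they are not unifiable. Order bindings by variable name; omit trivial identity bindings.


{x2 ↦ (r)}


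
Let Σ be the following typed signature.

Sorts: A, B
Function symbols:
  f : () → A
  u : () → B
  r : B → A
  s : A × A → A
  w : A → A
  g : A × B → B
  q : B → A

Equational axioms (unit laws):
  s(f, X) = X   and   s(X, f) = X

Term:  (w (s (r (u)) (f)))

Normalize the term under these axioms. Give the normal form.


normal form = (w (r (u)))

1. (w (s (r (u)) (f)))  →  (w (r (u)))


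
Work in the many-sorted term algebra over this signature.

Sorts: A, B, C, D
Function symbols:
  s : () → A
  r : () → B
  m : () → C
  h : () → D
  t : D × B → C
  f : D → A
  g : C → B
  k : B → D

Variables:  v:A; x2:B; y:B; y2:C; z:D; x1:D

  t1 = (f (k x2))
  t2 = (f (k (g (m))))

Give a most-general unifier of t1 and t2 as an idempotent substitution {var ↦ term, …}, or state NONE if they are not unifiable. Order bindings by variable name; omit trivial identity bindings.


{x2 ↦ (g (m))}


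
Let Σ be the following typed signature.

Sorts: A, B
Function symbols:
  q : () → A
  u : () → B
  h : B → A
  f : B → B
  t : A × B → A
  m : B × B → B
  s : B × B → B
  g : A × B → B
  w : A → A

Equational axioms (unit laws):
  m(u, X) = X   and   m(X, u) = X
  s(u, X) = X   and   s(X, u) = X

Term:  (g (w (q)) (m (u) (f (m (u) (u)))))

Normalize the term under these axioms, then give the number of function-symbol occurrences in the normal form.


1. (g (w (q)) (m (u) (f (m (u) (u)))))  →  (g (w (q)) (f (m (u) (u))))
2. (g (w (q)) (f (m (u) (u))))  →  (g (w (q)) (f (u)))
normal form: (g (w (q)) (f (u)))

size = 5


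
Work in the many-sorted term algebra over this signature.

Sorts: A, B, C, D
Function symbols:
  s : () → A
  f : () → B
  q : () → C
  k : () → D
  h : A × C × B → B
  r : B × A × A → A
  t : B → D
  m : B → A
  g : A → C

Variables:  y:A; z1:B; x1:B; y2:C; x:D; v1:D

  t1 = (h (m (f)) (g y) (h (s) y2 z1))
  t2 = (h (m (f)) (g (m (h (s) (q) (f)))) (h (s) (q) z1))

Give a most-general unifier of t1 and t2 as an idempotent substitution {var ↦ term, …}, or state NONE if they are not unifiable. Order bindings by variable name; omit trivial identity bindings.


{y ↦ (m (h (s) (q) (f))), y2 ↦ (q)}


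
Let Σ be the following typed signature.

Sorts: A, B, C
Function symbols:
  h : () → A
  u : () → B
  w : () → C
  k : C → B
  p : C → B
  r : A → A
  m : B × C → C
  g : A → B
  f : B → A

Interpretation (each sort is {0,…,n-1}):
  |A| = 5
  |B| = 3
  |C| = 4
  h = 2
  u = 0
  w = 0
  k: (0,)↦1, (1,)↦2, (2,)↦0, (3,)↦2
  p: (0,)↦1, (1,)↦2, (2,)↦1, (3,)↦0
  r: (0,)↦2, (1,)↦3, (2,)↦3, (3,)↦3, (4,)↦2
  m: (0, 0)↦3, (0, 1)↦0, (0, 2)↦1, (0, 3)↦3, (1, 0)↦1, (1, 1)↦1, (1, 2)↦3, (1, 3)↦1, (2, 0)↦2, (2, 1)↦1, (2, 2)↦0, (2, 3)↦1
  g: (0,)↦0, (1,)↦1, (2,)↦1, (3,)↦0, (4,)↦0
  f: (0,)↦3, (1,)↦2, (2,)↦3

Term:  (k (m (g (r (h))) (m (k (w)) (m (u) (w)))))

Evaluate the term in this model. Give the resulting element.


  h = 2
  (r (h)) = r(2,) = 3
  (g (r (h))) = g(3,) = 0
  w = 0
  (k (w)) = k(0,) = 1
  u = 0
  w = 0
  (m (u) (w)) = m(0, 0) = 3
  (m (k (w)) (m (u) (w))) = m(1, 3) = 1
  (m (g (r (h))) (m (k (w)) (m (u) (w)))) = m(0, 1) = 0
  (k (m (g (r (h))) (m (k (w)) (m (u) (w))))) = k(0,) = 1

value = 1


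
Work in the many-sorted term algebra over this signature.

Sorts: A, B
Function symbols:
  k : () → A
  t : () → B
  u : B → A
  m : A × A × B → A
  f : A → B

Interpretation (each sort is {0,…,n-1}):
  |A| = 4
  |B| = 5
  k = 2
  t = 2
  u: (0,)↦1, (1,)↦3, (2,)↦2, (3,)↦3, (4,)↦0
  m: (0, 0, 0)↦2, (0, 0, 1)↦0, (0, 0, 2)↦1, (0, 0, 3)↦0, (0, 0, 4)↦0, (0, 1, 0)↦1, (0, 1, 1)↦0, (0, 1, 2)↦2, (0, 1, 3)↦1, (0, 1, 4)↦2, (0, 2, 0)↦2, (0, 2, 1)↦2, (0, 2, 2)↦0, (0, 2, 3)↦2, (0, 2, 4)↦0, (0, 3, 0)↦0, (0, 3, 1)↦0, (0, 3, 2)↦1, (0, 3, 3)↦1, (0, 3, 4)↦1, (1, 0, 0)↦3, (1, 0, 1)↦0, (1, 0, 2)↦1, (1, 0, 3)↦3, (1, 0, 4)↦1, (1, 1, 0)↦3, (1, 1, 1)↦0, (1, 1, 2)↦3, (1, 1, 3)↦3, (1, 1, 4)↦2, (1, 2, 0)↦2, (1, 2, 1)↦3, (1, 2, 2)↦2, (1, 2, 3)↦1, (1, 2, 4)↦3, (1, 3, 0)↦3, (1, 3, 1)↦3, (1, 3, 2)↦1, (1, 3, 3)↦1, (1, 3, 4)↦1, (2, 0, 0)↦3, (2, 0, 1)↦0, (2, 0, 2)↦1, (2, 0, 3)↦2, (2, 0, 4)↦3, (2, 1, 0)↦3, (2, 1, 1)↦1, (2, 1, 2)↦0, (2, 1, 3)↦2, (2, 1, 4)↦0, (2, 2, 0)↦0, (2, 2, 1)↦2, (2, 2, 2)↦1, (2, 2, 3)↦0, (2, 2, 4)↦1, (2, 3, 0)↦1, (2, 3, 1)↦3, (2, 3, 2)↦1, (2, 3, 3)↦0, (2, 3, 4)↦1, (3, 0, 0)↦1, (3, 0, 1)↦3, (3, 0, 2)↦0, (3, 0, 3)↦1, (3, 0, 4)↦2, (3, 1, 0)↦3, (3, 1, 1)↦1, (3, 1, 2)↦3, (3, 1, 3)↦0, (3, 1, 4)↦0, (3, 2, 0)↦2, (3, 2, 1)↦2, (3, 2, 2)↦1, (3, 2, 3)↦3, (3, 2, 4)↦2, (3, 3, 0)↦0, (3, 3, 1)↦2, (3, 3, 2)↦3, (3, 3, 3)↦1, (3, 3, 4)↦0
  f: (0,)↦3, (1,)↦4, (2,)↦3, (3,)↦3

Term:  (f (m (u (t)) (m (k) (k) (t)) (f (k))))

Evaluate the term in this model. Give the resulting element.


  t = 2
  (u (t)) = u(2,) = 2
  k = 2
  k = 2
  t = 2
  (m (k) (k) (t)) = m(2, 2, 2) = 1
  k = 2
  (f (k)) = f(2,) = 3
  (m (u (t)) (m (k) (k) (t)) (f (k))) = m(2, 1, 3) = 2
  (f (m (u (t)) (m (k) (k) (t)) (f (k)))) = f(2,) = 3

value = 3


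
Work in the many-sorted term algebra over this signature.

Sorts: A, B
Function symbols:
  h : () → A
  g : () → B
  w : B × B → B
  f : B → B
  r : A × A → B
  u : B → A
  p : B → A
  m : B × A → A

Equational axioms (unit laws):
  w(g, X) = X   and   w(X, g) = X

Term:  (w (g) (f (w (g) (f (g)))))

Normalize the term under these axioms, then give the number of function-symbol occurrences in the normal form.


1. (w (g) (f (w (g) (f (g)))))  →  (f (w (g) (f (g))))
2. (f (w (g) (f (g))))  →  (f (f (g)))
normal form: (f (f (g)))

size = 3


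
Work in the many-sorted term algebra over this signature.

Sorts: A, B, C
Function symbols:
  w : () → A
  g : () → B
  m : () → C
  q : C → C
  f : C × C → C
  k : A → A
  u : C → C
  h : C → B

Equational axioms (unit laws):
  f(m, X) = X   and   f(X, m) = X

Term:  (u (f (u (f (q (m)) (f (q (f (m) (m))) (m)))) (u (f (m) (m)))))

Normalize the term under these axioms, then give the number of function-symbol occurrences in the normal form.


1. (u (f (u (f (q (m)) (f (q (f (m) (m))) (m)))) (u (f (m) (m)))))  →  (u (f (u (f (q (m)) (q (f (m) (m))))) (u (f (m) (m)))))
2. (u (f (u (f (q (m)) (q (f (m) (m))))) (u (f (m) (m)))))  →  (u (f (u (f (q (m)) (q (m)))) (u (f (m) (m)))))
3. (u (f (u (f (q (m)) (q (m)))) (u (f (m) (m)))))  →  (u (f (u (f (q (m)) (q (m)))) (u (m))))
normal form: (u (f (u (f (q (m)) (q (m)))) (u (m))))

size = 10


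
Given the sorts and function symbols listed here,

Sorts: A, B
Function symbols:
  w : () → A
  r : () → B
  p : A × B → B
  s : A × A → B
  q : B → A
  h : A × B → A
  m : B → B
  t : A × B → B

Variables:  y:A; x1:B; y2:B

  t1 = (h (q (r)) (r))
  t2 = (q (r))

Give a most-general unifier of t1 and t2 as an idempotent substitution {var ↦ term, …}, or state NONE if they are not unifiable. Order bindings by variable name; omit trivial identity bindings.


NONE (not unifiable)

head clash or occurs-check failure — not unifiable


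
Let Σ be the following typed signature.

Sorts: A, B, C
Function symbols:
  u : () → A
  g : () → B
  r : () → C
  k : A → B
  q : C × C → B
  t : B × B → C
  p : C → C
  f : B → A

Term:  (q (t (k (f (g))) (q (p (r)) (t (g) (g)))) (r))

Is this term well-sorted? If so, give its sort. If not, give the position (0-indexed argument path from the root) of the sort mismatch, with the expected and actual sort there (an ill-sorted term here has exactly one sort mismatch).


well-sorted; sort = B

        (g) : B
      (f (g)) : A
    (k (f (g))) : B
        (r) : C
      (p (r)) : C
        (g) : B
        (g) : B
      (t (g) (g)) : C
    (q (p (r)) (t (g) (g))) : B
  (t (k (f (g))) (q (p (r)) (t (g) (g)))) : C
  (r) : C
(q (t (k (f (g))) (q (p (r)) (t (g) (g)))) (r)) : B


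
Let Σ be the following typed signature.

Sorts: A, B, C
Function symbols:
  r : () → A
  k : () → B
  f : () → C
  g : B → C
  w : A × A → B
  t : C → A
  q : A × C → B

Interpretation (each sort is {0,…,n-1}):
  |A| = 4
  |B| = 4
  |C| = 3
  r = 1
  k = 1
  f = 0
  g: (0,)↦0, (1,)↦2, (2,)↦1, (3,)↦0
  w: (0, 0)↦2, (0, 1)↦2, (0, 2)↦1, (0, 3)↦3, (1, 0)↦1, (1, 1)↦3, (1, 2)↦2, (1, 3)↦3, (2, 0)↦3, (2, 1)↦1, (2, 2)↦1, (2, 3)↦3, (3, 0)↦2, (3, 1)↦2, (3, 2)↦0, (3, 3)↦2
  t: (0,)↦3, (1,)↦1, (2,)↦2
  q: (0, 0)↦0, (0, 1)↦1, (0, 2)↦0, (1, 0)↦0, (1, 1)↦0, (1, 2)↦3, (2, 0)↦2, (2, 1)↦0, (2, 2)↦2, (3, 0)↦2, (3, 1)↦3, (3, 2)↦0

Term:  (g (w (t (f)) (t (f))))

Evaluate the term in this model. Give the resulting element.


  f = 0
  (t (f)) = t(0,) = 3
  f = 0
  (t (f)) = t(0,) = 3
  (w (t (f)) (t (f))) = w(3, 3) = 2
  (g (w (t (f)) (t (f)))) = g(2,) = 1

value = 1


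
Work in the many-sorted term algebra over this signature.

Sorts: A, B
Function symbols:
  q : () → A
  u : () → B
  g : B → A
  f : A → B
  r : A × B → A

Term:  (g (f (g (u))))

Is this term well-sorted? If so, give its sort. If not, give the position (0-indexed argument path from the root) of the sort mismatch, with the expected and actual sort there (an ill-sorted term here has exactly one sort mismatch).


      (u) : B
    (g (u)) : A
  (f (g (u))) : B
(g (f (g (u)))) : A

well-sorted; sort = A


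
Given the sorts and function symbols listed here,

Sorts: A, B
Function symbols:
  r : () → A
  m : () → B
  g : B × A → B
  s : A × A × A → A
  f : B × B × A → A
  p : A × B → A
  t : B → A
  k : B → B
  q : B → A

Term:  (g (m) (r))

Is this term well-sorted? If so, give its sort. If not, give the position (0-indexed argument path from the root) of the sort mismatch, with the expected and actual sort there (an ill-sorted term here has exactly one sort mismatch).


well-sorted; sort = B

  (m) : B
  (r) : A
(g (m) (r)) : B


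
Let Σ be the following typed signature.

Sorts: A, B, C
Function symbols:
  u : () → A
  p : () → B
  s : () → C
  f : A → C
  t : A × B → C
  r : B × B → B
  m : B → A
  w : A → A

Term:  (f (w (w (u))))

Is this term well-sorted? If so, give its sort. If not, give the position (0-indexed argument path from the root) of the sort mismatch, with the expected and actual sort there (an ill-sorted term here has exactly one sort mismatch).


      (u) : A
    (w (u)) : A
  (w (w (u))) : A
(f (w (w (u)))) : C

well-sorted; sort = C


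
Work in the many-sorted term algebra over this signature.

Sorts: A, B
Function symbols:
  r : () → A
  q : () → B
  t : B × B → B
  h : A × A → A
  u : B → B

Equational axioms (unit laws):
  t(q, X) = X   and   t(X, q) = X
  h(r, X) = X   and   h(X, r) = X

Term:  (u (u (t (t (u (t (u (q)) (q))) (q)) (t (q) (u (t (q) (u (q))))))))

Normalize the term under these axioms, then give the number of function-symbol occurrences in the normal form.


1. (u (u (t (t (u (t (u (q)) (q))) (q)) (t (q) (u (t (q) (u (q))))))))  →  (u (u (t (u (t (u (q)) (q))) (t (q) (u (t (q) (u (q))))))))
2. (u (u (t (u (t (u (q)) (q))) (t (q) (u (t (q) (u (q))))))))  →  (u (u (t (u (u (q))) (t (q) (u (t (q) (u (q))))))))
3. (u (u (t (u (u (q))) (t (q) (u (t (q) (u (q))))))))  →  (u (u (t (u (u (q))) (u (t (q) (u (q)))))))
4. (u (u (t (u (u (q))) (u (t (q) (u (q)))))))  →  (u (u (t (u (u (q))) (u (u (q))))))
normal form: (u (u (t (u (u (q))) (u (u (q))))))

size = 9


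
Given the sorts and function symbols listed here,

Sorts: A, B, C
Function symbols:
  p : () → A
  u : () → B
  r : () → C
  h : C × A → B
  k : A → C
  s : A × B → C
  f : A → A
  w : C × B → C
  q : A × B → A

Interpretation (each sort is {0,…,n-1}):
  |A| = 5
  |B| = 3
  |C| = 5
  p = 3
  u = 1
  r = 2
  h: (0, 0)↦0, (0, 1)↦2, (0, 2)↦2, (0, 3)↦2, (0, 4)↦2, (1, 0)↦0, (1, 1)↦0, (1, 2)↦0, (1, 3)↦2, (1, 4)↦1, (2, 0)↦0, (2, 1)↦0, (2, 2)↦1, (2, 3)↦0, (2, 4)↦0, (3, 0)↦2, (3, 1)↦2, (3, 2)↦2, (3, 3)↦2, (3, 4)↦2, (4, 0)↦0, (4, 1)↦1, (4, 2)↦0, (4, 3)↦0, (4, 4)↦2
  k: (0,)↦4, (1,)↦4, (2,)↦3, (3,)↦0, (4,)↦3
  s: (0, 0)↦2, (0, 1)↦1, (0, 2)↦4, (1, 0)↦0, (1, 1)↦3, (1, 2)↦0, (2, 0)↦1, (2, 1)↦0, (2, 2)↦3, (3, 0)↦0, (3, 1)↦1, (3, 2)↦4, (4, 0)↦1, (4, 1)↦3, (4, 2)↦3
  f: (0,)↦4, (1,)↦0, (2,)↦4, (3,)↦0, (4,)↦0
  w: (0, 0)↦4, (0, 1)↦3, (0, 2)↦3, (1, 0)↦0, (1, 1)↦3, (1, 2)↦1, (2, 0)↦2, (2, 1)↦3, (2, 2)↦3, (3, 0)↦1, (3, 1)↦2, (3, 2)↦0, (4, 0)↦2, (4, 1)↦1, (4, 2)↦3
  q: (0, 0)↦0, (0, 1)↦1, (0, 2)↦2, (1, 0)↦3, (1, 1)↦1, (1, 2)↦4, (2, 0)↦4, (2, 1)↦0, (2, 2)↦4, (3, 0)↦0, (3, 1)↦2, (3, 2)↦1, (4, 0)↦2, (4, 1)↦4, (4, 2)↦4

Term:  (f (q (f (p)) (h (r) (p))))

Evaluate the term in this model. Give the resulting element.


value = 4

  p = 3
  (f (p)) = f(3,) = 0
  r = 2
  p = 3
  (h (r) (p)) = h(2, 3) = 0
  (q (f (p)) (h (r) (p))) = q(0, 0) = 0
  (f (q (f (p)) (h (r) (p)))) = f(0,) = 4


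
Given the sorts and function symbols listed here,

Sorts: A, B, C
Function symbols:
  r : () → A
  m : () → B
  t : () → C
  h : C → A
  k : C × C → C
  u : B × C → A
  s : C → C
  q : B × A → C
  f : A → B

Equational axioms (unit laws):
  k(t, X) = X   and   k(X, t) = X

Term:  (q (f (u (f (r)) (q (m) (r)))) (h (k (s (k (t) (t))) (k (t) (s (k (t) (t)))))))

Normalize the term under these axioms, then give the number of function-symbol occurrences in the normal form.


1. (q (f (u (f (r)) (q (m) (r)))) (h (k (s (k (t) (t))) (k (t) (s (k (t) (t)))))))  →  (q (f (u (f (r)) (q (m) (r)))) (h (k (s (t)) (k (t) (s (k (t) (t)))))))
2. (q (f (u (f (r)) (q (m) (r)))) (h (k (s (t)) (k (t) (s (k (t) (t)))))))  →  (q (f (u (f (r)) (q (m) (r)))) (h (k (s (t)) (s (k (t) (t))))))
3. (q (f (u (f (r)) (q (m) (r)))) (h (k (s (t)) (s (k (t) (t))))))  →  (q (f (u (f (r)) (q (m) (r)))) (h (k (s (t)) (s (t)))))
normal form: (q (f (u (f (r)) (q (m) (r)))) (h (k (s (t)) (s (t)))))

size = 14


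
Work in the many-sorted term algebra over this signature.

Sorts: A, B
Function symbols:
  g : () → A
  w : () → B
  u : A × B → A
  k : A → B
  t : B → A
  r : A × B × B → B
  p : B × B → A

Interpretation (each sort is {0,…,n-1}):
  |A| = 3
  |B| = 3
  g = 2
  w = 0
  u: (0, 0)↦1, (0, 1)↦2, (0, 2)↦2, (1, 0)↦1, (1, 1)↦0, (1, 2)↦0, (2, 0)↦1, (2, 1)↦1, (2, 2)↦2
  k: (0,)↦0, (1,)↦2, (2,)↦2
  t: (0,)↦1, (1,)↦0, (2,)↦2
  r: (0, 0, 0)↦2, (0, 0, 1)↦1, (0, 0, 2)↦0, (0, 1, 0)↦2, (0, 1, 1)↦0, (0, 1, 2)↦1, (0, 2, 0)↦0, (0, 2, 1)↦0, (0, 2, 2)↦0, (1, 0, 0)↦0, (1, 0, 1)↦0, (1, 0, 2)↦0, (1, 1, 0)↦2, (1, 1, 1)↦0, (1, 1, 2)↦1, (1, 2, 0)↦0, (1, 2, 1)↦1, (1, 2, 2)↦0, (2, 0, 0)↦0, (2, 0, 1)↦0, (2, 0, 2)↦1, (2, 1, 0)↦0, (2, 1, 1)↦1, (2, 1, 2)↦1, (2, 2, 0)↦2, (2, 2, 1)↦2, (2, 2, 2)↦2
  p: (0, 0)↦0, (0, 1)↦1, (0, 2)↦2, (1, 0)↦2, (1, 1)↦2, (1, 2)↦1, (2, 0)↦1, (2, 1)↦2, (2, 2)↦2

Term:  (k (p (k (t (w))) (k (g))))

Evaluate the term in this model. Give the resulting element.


  w = 0
  (t (w)) = t(0,) = 1
  (k (t (w))) = k(1,) = 2
  g = 2
  (k (g)) = k(2,) = 2
  (p (k (t (w))) (k (g))) = p(2, 2) = 2
  (k (p (k (t (w))) (k (g)))) = k(2,) = 2

value = 2


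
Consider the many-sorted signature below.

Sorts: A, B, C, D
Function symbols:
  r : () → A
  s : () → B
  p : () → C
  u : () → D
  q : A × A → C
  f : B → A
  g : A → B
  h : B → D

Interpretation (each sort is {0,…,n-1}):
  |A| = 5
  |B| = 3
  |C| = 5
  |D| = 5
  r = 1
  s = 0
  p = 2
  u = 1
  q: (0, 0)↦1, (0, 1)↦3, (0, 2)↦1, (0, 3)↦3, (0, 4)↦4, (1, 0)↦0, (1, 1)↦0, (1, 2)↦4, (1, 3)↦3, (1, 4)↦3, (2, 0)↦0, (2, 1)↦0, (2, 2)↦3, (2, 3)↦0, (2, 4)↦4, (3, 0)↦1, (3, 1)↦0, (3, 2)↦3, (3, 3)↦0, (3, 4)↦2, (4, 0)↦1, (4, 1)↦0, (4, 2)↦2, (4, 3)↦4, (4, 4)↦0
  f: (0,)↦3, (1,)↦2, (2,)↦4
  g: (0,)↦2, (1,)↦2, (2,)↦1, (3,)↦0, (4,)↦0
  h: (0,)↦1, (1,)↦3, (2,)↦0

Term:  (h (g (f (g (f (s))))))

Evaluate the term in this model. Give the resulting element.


value = 1

  s = 0
  (f (s)) = f(0,) = 3
  (g (f (s))) = g(3,) = 0
  (f (g (f (s)))) = f(0,) = 3
  (g (f (g (f (s))))) = g(3,) = 0
  (h (g (f (g (f (s)))))) = h(0,) = 1


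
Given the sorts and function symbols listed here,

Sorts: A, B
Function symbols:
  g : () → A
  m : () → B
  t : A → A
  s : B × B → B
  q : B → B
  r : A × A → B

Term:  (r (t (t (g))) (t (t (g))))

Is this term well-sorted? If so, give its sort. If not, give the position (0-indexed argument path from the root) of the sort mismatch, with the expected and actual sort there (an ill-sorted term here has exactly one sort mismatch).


      (g) : A
    (t (g)) : A
  (t (t (g))) : A
      (g) : A
    (t (g)) : A
  (t (t (g))) : A
(r (t (t (g))) (t (t (g)))) : B

well-sorted; sort = B


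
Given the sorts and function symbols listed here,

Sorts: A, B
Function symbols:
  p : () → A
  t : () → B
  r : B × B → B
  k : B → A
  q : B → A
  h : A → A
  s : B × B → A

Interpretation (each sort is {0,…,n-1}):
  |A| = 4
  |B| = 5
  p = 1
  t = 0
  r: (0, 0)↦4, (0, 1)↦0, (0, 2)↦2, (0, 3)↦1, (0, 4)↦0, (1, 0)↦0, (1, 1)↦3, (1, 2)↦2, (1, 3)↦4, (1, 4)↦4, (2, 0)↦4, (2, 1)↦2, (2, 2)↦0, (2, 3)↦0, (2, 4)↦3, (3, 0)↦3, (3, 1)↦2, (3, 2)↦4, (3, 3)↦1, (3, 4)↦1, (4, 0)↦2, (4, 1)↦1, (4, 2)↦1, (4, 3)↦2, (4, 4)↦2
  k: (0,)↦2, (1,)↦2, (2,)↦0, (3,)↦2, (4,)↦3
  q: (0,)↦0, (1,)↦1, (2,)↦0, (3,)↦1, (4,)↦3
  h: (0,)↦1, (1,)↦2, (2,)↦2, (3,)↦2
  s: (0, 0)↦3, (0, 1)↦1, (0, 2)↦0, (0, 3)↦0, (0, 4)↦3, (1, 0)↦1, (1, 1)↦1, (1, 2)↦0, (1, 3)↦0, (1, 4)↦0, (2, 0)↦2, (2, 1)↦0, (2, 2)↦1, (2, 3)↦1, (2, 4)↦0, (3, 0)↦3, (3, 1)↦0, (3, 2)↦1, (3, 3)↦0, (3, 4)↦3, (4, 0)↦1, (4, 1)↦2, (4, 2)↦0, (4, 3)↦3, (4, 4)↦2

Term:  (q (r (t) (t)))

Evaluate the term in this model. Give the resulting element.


  t = 0
  t = 0
  (r (t) (t)) = r(0, 0) = 4
  (q (r (t) (t))) = q(4,) = 3

value = 3


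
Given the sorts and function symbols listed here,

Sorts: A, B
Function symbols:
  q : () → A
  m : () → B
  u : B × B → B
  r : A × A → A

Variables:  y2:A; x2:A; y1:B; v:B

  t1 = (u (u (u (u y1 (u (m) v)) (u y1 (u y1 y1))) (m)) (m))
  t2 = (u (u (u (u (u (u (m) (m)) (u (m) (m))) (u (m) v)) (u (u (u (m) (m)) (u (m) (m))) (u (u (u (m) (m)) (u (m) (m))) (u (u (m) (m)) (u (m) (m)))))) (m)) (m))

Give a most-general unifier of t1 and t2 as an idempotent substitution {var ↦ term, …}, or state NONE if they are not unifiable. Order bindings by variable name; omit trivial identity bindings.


{y1 ↦ (u (u (m) (m)) (u (m) (m)))}


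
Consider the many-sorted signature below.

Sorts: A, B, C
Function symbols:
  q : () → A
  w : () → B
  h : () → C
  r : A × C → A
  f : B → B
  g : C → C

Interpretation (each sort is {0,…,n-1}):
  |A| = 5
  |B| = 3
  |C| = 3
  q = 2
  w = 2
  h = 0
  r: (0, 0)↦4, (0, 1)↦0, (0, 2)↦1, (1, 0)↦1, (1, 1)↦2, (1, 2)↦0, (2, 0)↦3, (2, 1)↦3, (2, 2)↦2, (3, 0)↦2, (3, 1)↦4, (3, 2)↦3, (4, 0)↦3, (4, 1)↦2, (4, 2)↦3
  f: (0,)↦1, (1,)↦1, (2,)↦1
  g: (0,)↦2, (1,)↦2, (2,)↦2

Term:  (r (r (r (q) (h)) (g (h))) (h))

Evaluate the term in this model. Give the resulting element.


value = 2

  q = 2
  h = 0
  (r (q) (h)) = r(2, 0) = 3
  h = 0
  (g (h)) = g(0,) = 2
  (r (r (q) (h)) (g (h))) = r(3, 2) = 3
  h = 0
  (r (r (r (q) (h)) (g (h))) (h)) = r(3, 0) = 2


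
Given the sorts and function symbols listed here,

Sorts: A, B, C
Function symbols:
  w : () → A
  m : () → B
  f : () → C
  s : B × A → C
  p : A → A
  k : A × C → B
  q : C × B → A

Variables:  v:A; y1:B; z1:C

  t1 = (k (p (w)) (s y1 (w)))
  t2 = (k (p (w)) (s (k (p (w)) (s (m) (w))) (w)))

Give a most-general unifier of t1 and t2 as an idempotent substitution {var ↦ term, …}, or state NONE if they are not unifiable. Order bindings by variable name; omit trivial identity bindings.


{y1 ↦ (k (p (w)) (s (m) (w)))}


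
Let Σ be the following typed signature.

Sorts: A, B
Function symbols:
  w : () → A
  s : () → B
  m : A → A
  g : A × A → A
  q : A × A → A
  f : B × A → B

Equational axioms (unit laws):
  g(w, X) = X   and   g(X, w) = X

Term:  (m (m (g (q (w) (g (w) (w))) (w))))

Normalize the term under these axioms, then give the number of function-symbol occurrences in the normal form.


1. (m (m (g (q (w) (g (w) (w))) (w))))  →  (m (m (q (w) (g (w) (w)))))
2. (m (m (q (w) (g (w) (w)))))  →  (m (m (q (w) (w))))
normal form: (m (m (q (w) (w))))

size = 5


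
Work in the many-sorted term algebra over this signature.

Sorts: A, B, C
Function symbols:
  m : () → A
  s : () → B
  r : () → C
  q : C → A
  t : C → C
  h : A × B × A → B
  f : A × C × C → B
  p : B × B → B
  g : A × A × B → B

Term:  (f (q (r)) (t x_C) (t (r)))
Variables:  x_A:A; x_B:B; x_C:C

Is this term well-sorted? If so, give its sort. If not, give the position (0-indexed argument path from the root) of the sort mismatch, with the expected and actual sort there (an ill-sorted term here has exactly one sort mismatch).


well-sorted; sort = B

    (r) : C
  (q (r)) : A
    x_C : C
  (t x_C) : C
    (r) : C
  (t (r)) : C
(f (q (r)) (t x_C) (t (r))) : B


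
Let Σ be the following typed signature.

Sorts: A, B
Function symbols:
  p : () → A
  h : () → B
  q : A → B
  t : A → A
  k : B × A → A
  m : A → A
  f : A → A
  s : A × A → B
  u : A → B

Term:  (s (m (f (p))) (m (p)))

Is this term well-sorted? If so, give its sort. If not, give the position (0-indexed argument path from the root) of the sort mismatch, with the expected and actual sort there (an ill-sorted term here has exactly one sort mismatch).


      (p) : A
    (f (p)) : A
  (m (f (p))) : A
    (p) : A
  (m (p)) : A
(s (m (f (p))) (m (p))) : B

well-sorted; sort = B


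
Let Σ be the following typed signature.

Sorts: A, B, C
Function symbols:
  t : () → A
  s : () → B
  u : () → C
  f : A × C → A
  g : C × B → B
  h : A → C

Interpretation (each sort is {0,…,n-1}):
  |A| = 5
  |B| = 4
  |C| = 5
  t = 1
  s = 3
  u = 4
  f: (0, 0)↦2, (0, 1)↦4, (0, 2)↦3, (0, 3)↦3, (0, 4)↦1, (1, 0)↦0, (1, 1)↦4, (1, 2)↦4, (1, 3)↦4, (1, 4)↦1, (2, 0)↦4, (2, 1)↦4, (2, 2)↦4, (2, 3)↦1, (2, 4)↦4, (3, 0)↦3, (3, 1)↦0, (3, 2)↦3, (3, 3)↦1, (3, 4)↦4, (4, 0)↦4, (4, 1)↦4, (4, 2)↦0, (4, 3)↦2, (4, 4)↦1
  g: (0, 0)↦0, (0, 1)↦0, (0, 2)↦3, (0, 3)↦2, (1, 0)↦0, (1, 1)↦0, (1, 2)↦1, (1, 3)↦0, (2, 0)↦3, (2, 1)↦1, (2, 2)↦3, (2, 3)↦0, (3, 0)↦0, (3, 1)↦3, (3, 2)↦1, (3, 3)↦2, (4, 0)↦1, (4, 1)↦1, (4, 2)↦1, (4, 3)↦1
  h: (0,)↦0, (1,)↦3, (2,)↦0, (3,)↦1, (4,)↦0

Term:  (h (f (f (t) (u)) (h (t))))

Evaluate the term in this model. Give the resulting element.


  t = 1
  u = 4
  (f (t) (u)) = f(1, 4) = 1
  t = 1
  (h (t)) = h(1,) = 3
  (f (f (t) (u)) (h (t))) = f(1, 3) = 4
  (h (f (f (t) (u)) (h (t)))) = h(4,) = 0

value = 0


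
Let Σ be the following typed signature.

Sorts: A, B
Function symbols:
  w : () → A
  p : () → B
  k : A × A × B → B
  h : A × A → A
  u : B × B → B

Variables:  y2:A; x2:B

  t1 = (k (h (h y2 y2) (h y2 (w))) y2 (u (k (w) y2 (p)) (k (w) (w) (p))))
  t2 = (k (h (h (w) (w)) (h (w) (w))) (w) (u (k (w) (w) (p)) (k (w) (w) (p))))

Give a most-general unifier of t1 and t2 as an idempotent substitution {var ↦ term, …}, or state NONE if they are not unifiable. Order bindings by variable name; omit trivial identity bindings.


{y2 ↦ (w)}


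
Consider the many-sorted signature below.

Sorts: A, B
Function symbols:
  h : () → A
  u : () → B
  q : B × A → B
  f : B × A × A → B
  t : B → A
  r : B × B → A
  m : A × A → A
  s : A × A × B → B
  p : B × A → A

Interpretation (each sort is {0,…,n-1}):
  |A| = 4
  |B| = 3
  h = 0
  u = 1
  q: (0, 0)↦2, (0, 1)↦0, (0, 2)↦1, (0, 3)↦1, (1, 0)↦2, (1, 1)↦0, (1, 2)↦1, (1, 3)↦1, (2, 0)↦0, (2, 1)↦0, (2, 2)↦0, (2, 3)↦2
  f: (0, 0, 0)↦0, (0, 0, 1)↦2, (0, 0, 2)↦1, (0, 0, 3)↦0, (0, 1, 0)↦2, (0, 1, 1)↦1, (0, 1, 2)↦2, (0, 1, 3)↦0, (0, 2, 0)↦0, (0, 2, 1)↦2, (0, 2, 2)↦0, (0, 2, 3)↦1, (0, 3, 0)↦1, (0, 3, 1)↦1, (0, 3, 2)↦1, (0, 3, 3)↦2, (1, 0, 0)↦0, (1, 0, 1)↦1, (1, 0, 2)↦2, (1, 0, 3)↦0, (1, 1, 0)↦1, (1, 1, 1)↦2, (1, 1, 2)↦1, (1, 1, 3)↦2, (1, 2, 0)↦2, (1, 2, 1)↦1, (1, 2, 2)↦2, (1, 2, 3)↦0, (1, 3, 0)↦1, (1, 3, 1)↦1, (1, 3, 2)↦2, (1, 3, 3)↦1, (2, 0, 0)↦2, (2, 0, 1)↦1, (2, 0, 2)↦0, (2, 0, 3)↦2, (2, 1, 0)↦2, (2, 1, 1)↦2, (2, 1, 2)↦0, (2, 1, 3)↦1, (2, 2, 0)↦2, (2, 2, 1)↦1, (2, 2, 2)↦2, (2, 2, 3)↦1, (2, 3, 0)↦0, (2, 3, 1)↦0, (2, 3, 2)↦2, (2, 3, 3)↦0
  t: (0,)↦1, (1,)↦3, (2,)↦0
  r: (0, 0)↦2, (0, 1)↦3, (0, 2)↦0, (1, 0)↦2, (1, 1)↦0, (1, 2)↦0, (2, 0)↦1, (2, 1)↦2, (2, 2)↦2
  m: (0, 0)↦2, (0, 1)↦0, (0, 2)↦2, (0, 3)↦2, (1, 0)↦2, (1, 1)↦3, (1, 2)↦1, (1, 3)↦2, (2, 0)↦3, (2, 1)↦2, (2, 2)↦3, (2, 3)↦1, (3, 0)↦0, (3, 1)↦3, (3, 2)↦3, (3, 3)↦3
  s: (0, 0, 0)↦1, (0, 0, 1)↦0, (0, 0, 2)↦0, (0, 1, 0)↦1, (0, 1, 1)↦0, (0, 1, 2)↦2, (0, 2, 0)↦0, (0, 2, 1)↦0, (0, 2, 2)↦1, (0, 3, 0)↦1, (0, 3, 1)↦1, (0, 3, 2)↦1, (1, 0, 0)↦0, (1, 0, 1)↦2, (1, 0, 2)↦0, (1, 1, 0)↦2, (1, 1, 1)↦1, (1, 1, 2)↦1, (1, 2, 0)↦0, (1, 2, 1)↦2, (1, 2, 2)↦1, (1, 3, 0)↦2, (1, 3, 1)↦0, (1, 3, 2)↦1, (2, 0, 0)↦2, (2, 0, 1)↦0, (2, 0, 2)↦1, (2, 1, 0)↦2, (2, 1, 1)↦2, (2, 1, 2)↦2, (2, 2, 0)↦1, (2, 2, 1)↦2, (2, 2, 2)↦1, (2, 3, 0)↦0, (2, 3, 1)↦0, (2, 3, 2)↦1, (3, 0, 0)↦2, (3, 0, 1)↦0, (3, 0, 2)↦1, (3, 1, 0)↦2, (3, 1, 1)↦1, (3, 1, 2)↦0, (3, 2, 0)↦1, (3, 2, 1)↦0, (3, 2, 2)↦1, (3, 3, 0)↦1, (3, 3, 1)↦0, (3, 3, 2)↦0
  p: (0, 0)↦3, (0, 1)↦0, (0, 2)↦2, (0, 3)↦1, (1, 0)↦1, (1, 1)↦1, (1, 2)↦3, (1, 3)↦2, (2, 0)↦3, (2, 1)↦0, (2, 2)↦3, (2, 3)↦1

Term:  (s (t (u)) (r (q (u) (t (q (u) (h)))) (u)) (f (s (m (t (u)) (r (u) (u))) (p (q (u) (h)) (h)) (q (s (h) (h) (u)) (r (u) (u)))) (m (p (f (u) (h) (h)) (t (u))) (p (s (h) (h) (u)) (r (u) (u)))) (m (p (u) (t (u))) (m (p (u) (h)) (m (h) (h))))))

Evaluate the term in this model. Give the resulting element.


  u = 1
  (t (u)) = t(1,) = 3
  u = 1
  u = 1
  h = 0
  (q (u) (h)) = q(1, 0) = 2
  (t (q (u) (h))) = t(2,) = 0
  (q (u) (t (q (u) (h)))) = q(1, 0) = 2
  u = 1
  (r (q (u) (t (q (u) (h)))) (u)) = r(2, 1) = 2
  u = 1
  (t (u)) = t(1,) = 3
  u = 1
  u = 1
  (r (u) (u)) = r(1, 1) = 0
  (m (t (u)) (r (u) (u))) = m(3, 0) = 0
  u = 1
  h = 0
  (q (u) (h)) = q(1, 0) = 2
  h = 0
  (p (q (u) (h)) (h)) = p(2, 0) = 3
  h = 0
  h = 0
  u = 1
  (s (h) (h) (u)) = s(0, 0, 1) = 0
  u = 1
  u = 1
  (r (u) (u)) = r(1, 1) = 0
  (q (s (h) (h) (u)) (r (u) (u))) = q(0, 0) = 2
  (s (m (t (u)) (r (u) (u))) (p (q (u) (h)) (h)) (q (s (h) (h) (u)) (r (u) (u)))) = s(0, 3, 2) = 1
  u = 1
  h = 0
  h = 0
  (f (u) (h) (h)) = f(1, 0, 0) = 0
  u = 1
  (t (u)) = t(1,) = 3
  (p (f (u) (h) (h)) (t (u))) = p(0, 3) = 1
  h = 0
  h = 0
  u = 1
  (s (h) (h) (u)) = s(0, 0, 1) = 0
  u = 1
  u = 1
  (r (u) (u)) = r(1, 1) = 0
  (p (s (h) (h) (u)) (r (u) (u))) = p(0, 0) = 3
  (m (p (f (u) (h) (h)) (t (u))) (p (s (h) (h) (u)) (r (u) (u)))) = m(1, 3) = 2
  u = 1
  u = 1
  (t (u)) = t(1,) = 3
  (p (u) (t (u))) = p(1, 3) = 2
  u = 1
  h = 0
  (p (u) (h)) = p(1, 0) = 1
  h = 0
  h = 0
  (m (h) (h)) = m(0, 0) = 2
  (m (p (u) (h)) (m (h) (h))) = m(1, 2) = 1
  (m (p (u) (t (u))) (m (p (u) (h)) (m (h) (h)))) = m(2, 1) = 2
  (f (s (m (t (u)) (r (u) (u))) (p (q (u) (h)) (h)) (q (s (h) (h) (u)) (r (u) (u)))) (m (p (f (u) (h) (h)) (t (u))) (p (s (h) (h) (u)) (r (u) (u)))) (m (p (u) (t (u))) (m (p (u) (h)) (m (h) (h))))) = f(1, 2, 2) = 2
  (s (t (u)) (r (q (u) (t (q (u) (h)))) (u)) (f (s (m (t (u)) (r (u) (u))) (p (q (u) (h)) (h)) (q (s (h) (h) (u)) (r (u) (u)))) (m (p (f (u) (h) (h)) (t (u))) (p (s (h) (h) (u)) (r (u) (u)))) (m (p (u) (t (u))) (m (p (u) (h)) (m (h) (h)))))) = s(3, 2, 2) = 1

value = 1


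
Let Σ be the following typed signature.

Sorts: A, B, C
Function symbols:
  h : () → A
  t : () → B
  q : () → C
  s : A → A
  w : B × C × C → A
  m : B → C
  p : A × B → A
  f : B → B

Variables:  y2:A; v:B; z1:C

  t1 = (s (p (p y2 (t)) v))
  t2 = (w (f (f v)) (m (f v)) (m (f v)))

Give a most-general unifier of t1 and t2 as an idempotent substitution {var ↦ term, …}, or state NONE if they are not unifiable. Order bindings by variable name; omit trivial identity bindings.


NONE (not unifiable)

head clash or occurs-check failure — not unifiable


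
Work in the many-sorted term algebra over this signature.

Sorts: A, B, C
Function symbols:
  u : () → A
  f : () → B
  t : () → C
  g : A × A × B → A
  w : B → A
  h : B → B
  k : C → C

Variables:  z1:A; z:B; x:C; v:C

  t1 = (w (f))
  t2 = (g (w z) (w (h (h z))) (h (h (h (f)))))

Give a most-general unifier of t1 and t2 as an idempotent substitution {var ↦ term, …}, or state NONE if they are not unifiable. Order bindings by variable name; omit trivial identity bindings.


head clash or occurs-check failure — not unifiable

NONE (not unifiable)


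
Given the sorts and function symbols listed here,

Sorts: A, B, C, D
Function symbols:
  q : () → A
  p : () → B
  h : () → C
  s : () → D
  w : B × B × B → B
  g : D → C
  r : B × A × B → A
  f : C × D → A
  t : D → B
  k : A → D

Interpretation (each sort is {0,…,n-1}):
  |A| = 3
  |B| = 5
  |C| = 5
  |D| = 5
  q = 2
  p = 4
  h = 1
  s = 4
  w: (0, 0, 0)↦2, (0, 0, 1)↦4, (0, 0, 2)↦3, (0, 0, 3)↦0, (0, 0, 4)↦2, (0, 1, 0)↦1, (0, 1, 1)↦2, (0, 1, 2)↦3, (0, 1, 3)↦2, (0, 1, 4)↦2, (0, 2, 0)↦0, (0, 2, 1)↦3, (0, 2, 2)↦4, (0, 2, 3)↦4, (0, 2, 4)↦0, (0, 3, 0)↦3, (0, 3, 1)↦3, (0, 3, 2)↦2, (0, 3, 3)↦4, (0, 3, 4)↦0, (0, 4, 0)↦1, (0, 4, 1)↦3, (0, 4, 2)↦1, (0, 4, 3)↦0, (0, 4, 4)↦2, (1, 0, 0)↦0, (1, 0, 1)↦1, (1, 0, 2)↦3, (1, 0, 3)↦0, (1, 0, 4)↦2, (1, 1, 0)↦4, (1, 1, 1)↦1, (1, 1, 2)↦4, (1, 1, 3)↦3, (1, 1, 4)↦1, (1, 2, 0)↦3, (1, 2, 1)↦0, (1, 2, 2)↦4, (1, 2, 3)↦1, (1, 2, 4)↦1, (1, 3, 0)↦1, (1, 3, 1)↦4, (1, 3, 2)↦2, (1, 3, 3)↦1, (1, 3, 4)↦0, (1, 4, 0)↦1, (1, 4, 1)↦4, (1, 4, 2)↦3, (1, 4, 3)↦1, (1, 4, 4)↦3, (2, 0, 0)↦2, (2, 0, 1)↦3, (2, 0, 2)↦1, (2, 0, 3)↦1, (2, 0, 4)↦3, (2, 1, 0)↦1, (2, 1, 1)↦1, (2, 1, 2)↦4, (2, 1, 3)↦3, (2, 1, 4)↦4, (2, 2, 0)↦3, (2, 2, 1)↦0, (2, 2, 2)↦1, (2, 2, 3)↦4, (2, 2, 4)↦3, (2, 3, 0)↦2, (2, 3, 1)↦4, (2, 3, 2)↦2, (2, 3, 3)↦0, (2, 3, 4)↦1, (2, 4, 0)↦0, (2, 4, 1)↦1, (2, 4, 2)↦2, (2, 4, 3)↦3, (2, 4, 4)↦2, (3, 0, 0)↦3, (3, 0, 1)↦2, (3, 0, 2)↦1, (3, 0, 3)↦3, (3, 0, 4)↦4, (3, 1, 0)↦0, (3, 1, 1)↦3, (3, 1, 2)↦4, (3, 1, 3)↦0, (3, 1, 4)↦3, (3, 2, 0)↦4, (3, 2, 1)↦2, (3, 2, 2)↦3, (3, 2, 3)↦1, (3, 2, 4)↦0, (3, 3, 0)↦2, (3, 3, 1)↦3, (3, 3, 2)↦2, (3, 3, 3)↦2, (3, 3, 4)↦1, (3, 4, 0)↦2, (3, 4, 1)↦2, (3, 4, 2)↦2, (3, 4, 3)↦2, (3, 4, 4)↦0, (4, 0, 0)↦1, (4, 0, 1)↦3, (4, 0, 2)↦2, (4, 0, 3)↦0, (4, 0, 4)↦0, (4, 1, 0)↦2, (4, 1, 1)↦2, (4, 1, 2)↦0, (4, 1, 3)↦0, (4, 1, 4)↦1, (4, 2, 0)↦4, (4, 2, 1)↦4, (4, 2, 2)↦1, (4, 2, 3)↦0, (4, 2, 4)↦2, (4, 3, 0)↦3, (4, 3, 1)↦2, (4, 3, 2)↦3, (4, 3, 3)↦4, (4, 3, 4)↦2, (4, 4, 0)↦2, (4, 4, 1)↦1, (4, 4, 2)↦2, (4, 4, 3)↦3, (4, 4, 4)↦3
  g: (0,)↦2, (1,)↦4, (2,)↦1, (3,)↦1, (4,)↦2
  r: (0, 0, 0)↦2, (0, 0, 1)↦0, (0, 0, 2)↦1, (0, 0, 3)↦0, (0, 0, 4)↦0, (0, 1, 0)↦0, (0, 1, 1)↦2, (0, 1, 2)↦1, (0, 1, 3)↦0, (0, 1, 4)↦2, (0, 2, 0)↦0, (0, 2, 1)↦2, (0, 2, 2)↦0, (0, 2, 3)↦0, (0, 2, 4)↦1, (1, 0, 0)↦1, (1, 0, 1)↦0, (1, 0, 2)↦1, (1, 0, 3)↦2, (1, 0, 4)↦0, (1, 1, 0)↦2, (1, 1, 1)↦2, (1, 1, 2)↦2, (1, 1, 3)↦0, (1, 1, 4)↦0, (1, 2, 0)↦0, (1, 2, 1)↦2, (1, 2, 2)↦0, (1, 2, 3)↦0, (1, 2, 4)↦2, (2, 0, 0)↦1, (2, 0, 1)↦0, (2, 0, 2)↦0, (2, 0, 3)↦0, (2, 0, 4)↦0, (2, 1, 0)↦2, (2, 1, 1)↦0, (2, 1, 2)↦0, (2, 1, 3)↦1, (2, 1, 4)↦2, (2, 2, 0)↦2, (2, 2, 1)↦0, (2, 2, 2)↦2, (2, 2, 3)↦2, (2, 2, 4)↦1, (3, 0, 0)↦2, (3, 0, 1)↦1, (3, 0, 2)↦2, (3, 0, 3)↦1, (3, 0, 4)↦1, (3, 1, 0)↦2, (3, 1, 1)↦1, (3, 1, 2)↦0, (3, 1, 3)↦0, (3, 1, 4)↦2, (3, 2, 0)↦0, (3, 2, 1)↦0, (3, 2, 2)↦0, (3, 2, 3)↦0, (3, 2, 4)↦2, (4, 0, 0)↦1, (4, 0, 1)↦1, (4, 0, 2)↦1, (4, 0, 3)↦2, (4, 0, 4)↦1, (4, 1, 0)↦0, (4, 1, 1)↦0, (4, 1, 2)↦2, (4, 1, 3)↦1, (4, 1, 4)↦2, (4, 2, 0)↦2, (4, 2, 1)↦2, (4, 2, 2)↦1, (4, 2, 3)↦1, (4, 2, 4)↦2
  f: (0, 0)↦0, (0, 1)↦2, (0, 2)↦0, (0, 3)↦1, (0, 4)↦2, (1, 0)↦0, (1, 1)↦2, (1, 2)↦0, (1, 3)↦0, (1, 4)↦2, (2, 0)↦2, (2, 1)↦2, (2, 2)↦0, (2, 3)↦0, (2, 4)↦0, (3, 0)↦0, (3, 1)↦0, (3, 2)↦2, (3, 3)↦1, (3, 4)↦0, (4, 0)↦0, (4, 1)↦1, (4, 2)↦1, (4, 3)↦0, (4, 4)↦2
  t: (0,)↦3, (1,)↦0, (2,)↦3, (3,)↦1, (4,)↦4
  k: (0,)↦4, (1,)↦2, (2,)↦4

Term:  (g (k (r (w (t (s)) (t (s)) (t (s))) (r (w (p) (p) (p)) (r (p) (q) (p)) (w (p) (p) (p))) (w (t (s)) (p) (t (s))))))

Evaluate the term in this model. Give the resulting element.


value = 1

  s = 4
  (t (s)) = t(4,) = 4
  s = 4
  (t (s)) = t(4,) = 4
  s = 4
  (t (s)) = t(4,) = 4
  (w (t (s)) (t (s)) (t (s))) = w(4, 4, 4) = 3
  p = 4
  p = 4
  p = 4
  (w (p) (p) (p)) = w(4, 4, 4) = 3
  p = 4
  q = 2
  p = 4
  (r (p) (q) (p)) = r(4, 2, 4) = 2
  p = 4
  p = 4
  p = 4
  (w (p) (p) (p)) = w(4, 4, 4) = 3
  (r (w (p) (p) (p)) (r (p) (q) (p)) (w (p) (p) (p))) = r(3, 2, 3) = 0
  s = 4
  (t (s)) = t(4,) = 4
  p = 4
  s = 4
  (t (s)) = t(4,) = 4
  (w (t (s)) (p) (t (s))) = w(4, 4, 4) = 3
  (r (w (t (s)) (t (s)) (t (s))) (r (w (p) (p) (p)) (r (p) (q) (p)) (w (p) (p) (p))) (w (t (s)) (p) (t (s)))) = r(3, 0, 3) = 1
  (k (r (w (t (s)) (t (s)) (t (s))) (r (w (p) (p) (p)) (r (p) (q) (p)) (w (p) (p) (p))) (w (t (s)) (p) (t (s))))) = k(1,) = 2
  (g (k (r (w (t (s)) (t (s)) (t (s))) (r (w (p) (p) (p)) (r (p) (q) (p)) (w (p) (p) (p))) (w (t (s)) (p) (t (s)))))) = g(2,) = 1
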